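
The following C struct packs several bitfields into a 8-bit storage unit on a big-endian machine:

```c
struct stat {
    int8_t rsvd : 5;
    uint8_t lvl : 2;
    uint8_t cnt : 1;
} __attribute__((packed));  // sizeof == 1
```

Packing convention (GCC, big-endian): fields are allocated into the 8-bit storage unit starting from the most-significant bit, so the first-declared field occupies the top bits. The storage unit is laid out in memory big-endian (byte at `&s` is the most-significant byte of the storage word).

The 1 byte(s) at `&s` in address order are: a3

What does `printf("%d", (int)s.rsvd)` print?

-12

[0]=0xa3 (big-endian) → word 0xa3
rsvd:5 @ bit 3 → (0xa3>>3)&0x1f = 0x14  ←
lvl:2 @ bit 1 → (0xa3>>1)&0x3 = 0x1
cnt:1 @ bit 0 → (0xa3>>0)&0x1 = 0x1
rsvd signed 5b, MSB=1: 20 - 32 = -12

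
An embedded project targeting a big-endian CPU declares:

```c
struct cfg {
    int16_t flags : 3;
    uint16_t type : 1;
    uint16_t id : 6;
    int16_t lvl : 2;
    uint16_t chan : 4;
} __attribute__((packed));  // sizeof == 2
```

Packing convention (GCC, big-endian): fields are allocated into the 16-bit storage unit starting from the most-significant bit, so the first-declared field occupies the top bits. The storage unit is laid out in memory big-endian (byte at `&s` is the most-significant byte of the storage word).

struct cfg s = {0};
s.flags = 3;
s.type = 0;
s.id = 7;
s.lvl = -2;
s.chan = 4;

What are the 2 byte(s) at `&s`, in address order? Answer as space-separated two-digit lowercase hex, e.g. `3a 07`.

flags (3b) val=3 bits=0x3 at bit 13: 0x6000
type (1b) val=0 bits=0x0 at bit 12: 0x6000
id (6b) val=7 bits=0x7 at bit 6: 0x61c0
lvl (2b) val=-2 bits=0x2 at bit 4: 0x61e0
chan (4b) val=4 bits=0x4 at bit 0: 0x61e4
word = 0x61e4 → big-endian bytes:
  [0]=0x61  [1]=0xe4

61 e4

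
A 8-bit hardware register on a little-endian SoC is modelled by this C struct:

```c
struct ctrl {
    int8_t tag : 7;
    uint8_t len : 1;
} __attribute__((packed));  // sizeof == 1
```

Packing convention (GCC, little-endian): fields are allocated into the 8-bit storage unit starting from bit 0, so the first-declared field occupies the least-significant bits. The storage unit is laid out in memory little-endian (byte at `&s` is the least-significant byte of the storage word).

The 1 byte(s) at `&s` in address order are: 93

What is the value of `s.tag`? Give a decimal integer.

19

[0]=0x93 (little-endian) → word 0x93
tag:7 @ bit 0 → (0x93>>0)&0x7f = 0x13  ←
len:1 @ bit 7 → (0x93>>7)&0x1 = 0x1
tag signed 7b, MSB=0: value = 19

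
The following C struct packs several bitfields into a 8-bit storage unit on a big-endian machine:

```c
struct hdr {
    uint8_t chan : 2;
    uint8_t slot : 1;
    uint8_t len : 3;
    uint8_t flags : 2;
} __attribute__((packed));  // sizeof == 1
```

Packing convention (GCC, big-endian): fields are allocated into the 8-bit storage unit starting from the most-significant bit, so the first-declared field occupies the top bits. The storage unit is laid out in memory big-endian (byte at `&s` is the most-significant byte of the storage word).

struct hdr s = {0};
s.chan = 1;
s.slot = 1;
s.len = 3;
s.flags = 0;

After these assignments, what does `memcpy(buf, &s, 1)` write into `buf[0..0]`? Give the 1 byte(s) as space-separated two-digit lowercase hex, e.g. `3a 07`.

[6+:2] chan=1 & 0x3 = 0x1; word=0x40
[5+:1] slot=1 & 0x1 = 0x1; word=0x60
[2+:3] len=3 & 0x7 = 0x3; word=0x6c
[0+:2] flags=0 & 0x3 = 0x0; word=0x6c
word = 0x6c → big-endian bytes:
  [0]=0x6c

6c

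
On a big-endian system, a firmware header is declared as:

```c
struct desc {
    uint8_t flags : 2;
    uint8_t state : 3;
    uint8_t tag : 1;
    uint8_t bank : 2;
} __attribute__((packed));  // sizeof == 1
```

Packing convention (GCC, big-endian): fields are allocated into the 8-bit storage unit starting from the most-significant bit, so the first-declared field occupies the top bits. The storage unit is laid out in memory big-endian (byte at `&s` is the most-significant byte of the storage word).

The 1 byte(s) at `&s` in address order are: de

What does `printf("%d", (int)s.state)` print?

[0]=0xde (big-endian) → word 0xde
flags:2 @ bit 6 → (0xde>>6)&0x3 = 0x3
state:3 @ bit 3 → (0xde>>3)&0x7 = 0x3  ←
tag:1 @ bit 2 → (0xde>>2)&0x1 = 0x1
bank:2 @ bit 0 → (0xde>>0)&0x3 = 0x2

3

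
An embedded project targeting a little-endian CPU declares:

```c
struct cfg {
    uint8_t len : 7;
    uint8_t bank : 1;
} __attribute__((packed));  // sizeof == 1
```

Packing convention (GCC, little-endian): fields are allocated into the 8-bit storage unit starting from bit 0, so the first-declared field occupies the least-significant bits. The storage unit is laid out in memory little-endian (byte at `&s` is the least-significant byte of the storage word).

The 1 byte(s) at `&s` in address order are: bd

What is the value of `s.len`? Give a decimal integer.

[0]=0xbd (little-endian) → word 0xbd
len:7 @ bit 0 → (0xbd>>0)&0x7f = 0x3d  ←
bank:1 @ bit 7 → (0xbd>>7)&0x1 = 0x1

61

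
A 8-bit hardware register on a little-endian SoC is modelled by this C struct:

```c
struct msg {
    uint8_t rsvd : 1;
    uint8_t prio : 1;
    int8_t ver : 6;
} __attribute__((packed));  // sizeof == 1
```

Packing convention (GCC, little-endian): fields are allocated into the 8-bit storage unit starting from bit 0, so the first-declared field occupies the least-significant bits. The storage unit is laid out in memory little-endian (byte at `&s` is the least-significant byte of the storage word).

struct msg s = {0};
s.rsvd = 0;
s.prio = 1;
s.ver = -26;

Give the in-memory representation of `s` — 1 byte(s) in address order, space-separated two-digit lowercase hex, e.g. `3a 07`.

rsvd (1b) val=0 bits=0x0 at bit 0: 0x00
prio (1b) val=1 bits=0x1 at bit 1: 0x02
ver (6b) val=-26 bits=0x26 at bit 2: 0x9a
word = 0x9a → little-endian bytes:
  [0]=0x9a

9a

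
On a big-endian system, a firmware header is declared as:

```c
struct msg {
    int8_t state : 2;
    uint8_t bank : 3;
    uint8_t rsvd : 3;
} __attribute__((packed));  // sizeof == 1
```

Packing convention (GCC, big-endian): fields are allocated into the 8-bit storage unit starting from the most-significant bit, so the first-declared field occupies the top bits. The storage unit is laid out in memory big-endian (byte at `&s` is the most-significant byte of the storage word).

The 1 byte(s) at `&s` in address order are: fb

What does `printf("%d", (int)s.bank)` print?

7

[0]=0xfb (big-endian) → word 0xfb
state:2 @ bit 6 → (0xfb>>6)&0x3 = 0x3
bank:3 @ bit 3 → (0xfb>>3)&0x7 = 0x7  ←
rsvd:3 @ bit 0 → (0xfb>>0)&0x7 = 0x3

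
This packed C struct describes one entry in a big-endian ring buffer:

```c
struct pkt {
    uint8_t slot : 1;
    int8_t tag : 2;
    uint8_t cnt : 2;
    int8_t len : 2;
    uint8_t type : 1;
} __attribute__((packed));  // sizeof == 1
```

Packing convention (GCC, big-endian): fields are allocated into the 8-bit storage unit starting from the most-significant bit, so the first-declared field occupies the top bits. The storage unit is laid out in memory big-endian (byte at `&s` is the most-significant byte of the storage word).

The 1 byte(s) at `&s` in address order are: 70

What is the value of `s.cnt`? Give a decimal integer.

2

[0]=0x70 (big-endian) → word 0x70
slot [7+:1] = (word>>7) & 0x1 = 0
tag [5+:2] = (word>>5) & 0x3 = 3
cnt [3+:2] = (word>>3) & 0x3 = 2  ←
len [1+:2] = (word>>1) & 0x3 = 0
type [0+:1] = (word>>0) & 0x1 = 0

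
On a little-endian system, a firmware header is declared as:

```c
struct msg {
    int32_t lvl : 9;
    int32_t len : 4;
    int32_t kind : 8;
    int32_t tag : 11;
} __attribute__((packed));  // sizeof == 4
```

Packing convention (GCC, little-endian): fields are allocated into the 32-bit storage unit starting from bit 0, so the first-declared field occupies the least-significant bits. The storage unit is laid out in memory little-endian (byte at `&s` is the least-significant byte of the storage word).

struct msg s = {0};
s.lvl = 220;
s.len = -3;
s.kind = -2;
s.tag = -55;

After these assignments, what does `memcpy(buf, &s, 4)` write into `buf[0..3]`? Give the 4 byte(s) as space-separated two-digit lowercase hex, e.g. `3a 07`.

dc da 3f f9

lvl:9 = 220 → 0xdc << 0 → word 0x000000dc
len:4 = -3 → 0xd << 9 → word 0x00001adc
kind:8 = -2 → 0xfe << 13 → word 0x001fdadc
tag:11 = -55 → 0x7c9 << 21 → word 0xf93fdadc
word = 0xf93fdadc → little-endian bytes:
  [0]=0xdc  [1]=0xda  [2]=0x3f  [3]=0xf9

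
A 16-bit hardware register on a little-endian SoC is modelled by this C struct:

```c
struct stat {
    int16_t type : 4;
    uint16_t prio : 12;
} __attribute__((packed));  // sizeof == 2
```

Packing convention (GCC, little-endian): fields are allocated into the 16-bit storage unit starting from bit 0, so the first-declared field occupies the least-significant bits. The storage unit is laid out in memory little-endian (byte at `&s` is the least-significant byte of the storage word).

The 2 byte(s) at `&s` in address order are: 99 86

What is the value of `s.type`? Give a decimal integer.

-7

[0]=0x99 [1]=0x86 (little-endian) → word 0x8699
type [0+:4] = (word>>0) & 0xf = 9  ←
prio [4+:12] = (word>>4) & 0xfff = 2153
type signed 4b, MSB=1: 9 - 16 = -7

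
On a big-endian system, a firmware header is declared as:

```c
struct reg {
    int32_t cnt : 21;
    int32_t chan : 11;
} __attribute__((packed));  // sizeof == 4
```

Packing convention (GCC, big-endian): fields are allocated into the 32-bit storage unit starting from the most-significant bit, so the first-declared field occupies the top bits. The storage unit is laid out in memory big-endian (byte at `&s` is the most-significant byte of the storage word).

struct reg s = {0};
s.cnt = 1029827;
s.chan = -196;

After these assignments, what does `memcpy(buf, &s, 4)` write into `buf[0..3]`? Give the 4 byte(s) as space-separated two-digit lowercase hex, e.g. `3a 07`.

cnt (21b) val=1029827 bits=0xfb6c3 at bit 11: 0x7db61800
chan (11b) val=-196 bits=0x73c at bit 0: 0x7db61f3c
word = 0x7db61f3c → big-endian bytes:
  [0]=0x7d  [1]=0xb6  [2]=0x1f  [3]=0x3c

7d b6 1f 3c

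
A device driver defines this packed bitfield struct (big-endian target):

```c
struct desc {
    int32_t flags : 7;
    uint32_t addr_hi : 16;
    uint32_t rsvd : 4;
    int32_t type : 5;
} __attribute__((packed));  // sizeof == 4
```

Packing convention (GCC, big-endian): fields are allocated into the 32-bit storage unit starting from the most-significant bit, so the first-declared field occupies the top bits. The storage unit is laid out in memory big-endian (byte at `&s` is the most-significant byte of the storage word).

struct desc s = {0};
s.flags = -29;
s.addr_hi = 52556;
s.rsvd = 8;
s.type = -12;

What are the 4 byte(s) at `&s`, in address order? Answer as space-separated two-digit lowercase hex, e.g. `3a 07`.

[25+:7] flags=-29 & 0x7f = 0x63; word=0xc6000000
[9+:16] addr_hi=52556 & 0xffff = 0xcd4c; word=0xc79a9800
[5+:4] rsvd=8 & 0xf = 0x8; word=0xc79a9900
[0+:5] type=-12 & 0x1f = 0x14; word=0xc79a9914
word = 0xc79a9914 → big-endian bytes:
  [0]=0xc7  [1]=0x9a  [2]=0x99  [3]=0x14

c7 9a 99 14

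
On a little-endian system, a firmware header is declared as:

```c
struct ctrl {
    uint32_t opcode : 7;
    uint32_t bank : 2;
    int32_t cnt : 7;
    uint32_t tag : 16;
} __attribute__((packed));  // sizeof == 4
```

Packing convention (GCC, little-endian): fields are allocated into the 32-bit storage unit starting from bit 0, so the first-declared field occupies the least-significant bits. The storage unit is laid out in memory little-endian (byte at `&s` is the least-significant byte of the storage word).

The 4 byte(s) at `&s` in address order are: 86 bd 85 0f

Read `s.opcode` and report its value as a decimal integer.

6

[0]=0x86 [1]=0xbd [2]=0x85 [3]=0x0f (little-endian) → word 0x0f85bd86
opcode [0+:7] = (word>>0) & 0x7f = 6  ←
bank [7+:2] = (word>>7) & 0x3 = 3
cnt [9+:7] = (word>>9) & 0x7f = 94
tag [16+:16] = (word>>16) & 0xffff = 3973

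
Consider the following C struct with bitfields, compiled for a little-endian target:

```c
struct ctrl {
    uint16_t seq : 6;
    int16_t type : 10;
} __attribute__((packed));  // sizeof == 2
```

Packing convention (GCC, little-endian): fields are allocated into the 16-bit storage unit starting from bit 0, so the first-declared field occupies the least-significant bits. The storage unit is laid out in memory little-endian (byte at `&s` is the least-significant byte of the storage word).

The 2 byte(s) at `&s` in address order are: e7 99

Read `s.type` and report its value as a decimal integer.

[0]=0xe7 [1]=0x99 (little-endian) → word 0x99e7
seq [0+:6] = (word>>0) & 0x3f = 39
type [6+:10] = (word>>6) & 0x3ff = 615  ←
type signed 10b, MSB=1: 615 - 1024 = -409

-409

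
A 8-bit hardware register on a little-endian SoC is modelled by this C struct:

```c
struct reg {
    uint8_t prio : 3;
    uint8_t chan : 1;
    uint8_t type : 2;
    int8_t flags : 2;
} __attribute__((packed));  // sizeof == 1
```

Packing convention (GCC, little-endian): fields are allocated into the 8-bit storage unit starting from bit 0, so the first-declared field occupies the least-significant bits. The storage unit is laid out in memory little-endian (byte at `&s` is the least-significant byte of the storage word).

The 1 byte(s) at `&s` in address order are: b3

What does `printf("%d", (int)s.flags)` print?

-2

[0]=0xb3 (little-endian) → word 0xb3
prio [0+:3] = (word>>0) & 0x7 = 3
chan [3+:1] = (word>>3) & 0x1 = 0
type [4+:2] = (word>>4) & 0x3 = 3
flags [6+:2] = (word>>6) & 0x3 = 2  ←
flags signed 2b, MSB=1: 2 - 4 = -2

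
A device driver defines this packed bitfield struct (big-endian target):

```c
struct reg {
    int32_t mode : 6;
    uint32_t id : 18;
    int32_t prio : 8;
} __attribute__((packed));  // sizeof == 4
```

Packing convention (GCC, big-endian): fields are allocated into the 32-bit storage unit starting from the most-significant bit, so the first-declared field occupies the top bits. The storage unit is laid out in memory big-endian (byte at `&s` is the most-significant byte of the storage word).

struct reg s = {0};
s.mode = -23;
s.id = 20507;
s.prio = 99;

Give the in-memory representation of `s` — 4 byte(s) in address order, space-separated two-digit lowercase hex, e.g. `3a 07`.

a4 50 1b 63

mode (6b) val=-23 bits=0x29 at bit 26: 0xa4000000
id (18b) val=20507 bits=0x501b at bit 8: 0xa4501b00
prio (8b) val=99 bits=0x63 at bit 0: 0xa4501b63
word = 0xa4501b63 → big-endian bytes:
  [0]=0xa4  [1]=0x50  [2]=0x1b  [3]=0x63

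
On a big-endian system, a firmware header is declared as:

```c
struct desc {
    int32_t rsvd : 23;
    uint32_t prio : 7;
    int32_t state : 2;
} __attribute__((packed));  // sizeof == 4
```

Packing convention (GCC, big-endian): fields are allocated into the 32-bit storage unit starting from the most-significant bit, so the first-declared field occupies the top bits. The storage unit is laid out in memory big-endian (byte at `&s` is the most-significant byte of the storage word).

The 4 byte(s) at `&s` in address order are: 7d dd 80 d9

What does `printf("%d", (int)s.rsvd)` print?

4124352

[0]=0x7d [1]=0xdd [2]=0x80 [3]=0xd9 (big-endian) → word 0x7ddd80d9
rsvd:23 @ bit 9 → (0x7ddd80d9>>9)&0x7fffff = 0x3eeec0  ←
prio:7 @ bit 2 → (0x7ddd80d9>>2)&0x7f = 0x36
state:2 @ bit 0 → (0x7ddd80d9>>0)&0x3 = 0x1
rsvd signed 23b, MSB=0: value = 4124352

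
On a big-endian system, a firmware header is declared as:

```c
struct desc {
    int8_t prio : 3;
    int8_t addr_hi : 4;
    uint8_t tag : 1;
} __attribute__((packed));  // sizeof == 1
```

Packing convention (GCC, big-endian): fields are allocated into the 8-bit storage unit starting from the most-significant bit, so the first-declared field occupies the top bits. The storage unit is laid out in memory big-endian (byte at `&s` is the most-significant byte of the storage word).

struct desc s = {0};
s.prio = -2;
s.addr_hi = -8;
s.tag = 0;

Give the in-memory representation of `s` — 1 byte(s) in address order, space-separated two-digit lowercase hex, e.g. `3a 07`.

prio:3 = -2 → 0x6 << 5 → word 0xc0
addr_hi:4 = -8 → 0x8 << 1 → word 0xd0
tag:1 = 0 → 0x0 << 0 → word 0xd0
word = 0xd0 → big-endian bytes:
  [0]=0xd0

d0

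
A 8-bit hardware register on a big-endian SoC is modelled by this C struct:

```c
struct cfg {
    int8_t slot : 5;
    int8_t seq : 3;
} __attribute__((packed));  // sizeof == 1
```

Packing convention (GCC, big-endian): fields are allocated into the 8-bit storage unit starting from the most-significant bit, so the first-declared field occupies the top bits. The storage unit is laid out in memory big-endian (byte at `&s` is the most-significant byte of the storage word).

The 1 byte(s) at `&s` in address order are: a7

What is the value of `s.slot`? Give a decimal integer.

[0]=0xa7 (big-endian) → word 0xa7
slot [3+:5] = (word>>3) & 0x1f = 20  ←
seq [0+:3] = (word>>0) & 0x7 = 7
slot signed 5b, MSB=1: 20 - 32 = -12

-12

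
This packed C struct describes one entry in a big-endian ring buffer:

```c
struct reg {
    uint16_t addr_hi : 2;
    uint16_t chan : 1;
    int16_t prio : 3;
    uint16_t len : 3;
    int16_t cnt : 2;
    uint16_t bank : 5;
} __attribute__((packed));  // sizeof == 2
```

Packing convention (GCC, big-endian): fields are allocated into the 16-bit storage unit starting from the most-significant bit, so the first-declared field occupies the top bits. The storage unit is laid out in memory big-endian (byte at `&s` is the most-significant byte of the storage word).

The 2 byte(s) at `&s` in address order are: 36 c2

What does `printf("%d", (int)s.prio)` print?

[0]=0x36 [1]=0xc2 (big-endian) → word 0x36c2
addr_hi [14+:2] = (word>>14) & 0x3 = 0
chan [13+:1] = (word>>13) & 0x1 = 1
prio [10+:3] = (word>>10) & 0x7 = 5  ←
len [7+:3] = (word>>7) & 0x7 = 5
cnt [5+:2] = (word>>5) & 0x3 = 2
bank [0+:5] = (word>>0) & 0x1f = 2
prio signed 3b, MSB=1: 5 - 8 = -3

-3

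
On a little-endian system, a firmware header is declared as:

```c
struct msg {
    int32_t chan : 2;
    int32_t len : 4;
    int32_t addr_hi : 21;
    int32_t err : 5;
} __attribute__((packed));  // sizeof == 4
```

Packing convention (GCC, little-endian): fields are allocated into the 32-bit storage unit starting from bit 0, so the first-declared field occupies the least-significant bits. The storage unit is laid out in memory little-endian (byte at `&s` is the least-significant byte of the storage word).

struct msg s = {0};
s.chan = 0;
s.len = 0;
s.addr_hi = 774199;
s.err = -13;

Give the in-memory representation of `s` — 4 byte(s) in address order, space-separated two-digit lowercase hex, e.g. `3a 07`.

chan:2 = 0 → 0x0 << 0 → word 0x00000000
len:4 = 0 → 0x0 << 2 → word 0x00000000
addr_hi:21 = 774199 → 0xbd037 << 6 → word 0x02f40dc0
err:5 = -13 → 0x13 << 27 → word 0x9af40dc0
word = 0x9af40dc0 → little-endian bytes:
  [0]=0xc0  [1]=0x0d  [2]=0xf4  [3]=0x9a

c0 0d f4 9a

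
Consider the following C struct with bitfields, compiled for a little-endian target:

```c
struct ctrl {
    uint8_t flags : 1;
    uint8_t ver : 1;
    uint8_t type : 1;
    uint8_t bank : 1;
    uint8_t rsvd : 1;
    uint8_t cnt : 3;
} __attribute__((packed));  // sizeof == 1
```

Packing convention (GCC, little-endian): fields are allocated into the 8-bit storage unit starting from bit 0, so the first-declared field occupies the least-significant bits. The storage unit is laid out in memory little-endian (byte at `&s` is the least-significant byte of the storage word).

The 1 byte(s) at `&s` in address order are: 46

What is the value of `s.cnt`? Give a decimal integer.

2

[0]=0x46 (little-endian) → word 0x46
flags [0+:1] = (word>>0) & 0x1 = 0
ver [1+:1] = (word>>1) & 0x1 = 1
type [2+:1] = (word>>2) & 0x1 = 1
bank [3+:1] = (word>>3) & 0x1 = 0
rsvd [4+:1] = (word>>4) & 0x1 = 0
cnt [5+:3] = (word>>5) & 0x7 = 2  ←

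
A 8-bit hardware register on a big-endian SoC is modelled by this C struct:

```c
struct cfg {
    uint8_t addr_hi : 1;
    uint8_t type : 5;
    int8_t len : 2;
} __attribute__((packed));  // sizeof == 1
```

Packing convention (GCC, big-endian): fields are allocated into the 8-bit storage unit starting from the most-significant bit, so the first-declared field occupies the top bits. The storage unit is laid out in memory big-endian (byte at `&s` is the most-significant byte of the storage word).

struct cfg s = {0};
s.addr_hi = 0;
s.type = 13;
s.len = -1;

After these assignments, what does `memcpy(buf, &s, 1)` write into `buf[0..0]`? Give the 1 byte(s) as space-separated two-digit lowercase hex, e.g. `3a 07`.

[7+:1] addr_hi=0 & 0x1 = 0x0; word=0x00
[2+:5] type=13 & 0x1f = 0xd; word=0x34
[0+:2] len=-1 & 0x3 = 0x3; word=0x37
word = 0x37 → big-endian bytes:
  [0]=0x37

37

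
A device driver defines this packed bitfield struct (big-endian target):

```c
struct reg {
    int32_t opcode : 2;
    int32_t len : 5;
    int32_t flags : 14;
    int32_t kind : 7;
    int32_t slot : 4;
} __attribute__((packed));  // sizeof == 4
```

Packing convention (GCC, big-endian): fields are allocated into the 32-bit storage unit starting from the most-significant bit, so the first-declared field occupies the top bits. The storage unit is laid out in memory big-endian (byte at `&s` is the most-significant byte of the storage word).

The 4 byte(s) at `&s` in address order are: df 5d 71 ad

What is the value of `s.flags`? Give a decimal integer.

[0]=0xdf [1]=0x5d [2]=0x71 [3]=0xad (big-endian) → word 0xdf5d71ad
opcode [30+:2] = (word>>30) & 0x3 = 3
len [25+:5] = (word>>25) & 0x1f = 15
flags [11+:14] = (word>>11) & 0x3fff = 11182  ←
kind [4+:7] = (word>>4) & 0x7f = 26
slot [0+:4] = (word>>0) & 0xf = 13
flags signed 14b, MSB=1: 11182 - 16384 = -5202

-5202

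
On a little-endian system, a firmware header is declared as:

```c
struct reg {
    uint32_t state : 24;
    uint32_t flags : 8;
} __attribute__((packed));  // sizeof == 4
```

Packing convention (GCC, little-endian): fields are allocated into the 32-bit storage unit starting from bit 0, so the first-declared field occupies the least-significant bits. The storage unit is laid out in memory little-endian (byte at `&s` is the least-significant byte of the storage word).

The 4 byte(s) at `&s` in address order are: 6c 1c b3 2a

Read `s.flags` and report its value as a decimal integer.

[0]=0x6c [1]=0x1c [2]=0xb3 [3]=0x2a (little-endian) → word 0x2ab31c6c
state:24 @ bit 0 → (0x2ab31c6c>>0)&0xffffff = 0xb31c6c
flags:8 @ bit 24 → (0x2ab31c6c>>24)&0xff = 0x2a  ←

42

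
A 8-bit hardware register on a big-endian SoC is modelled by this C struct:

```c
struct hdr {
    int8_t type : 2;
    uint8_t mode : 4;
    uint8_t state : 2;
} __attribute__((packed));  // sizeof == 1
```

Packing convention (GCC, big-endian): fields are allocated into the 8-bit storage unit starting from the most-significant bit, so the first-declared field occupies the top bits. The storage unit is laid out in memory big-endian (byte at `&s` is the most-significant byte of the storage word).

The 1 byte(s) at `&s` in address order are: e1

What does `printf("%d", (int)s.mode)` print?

8

[0]=0xe1 (big-endian) → word 0xe1
type:2 @ bit 6 → (0xe1>>6)&0x3 = 0x3
mode:4 @ bit 2 → (0xe1>>2)&0xf = 0x8  ←
state:2 @ bit 0 → (0xe1>>0)&0x3 = 0x1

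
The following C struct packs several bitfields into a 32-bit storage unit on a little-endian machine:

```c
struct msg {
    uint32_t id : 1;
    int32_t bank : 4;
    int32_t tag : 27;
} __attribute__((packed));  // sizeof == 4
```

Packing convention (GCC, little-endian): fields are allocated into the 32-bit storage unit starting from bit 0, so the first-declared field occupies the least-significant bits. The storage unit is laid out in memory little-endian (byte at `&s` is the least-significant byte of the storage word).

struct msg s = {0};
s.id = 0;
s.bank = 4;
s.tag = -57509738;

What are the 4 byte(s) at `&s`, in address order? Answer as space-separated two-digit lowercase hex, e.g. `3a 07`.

c8 12 4f 92

[0+:1] id=0 & 0x1 = 0x0; word=0x00000000
[1+:4] bank=4 & 0xf = 0x4; word=0x00000008
[5+:27] tag=-57509738 & 0x7ffffff = 0x4927896; word=0x924f12c8
word = 0x924f12c8 → little-endian bytes:
  [0]=0xc8  [1]=0x12  [2]=0x4f  [3]=0x92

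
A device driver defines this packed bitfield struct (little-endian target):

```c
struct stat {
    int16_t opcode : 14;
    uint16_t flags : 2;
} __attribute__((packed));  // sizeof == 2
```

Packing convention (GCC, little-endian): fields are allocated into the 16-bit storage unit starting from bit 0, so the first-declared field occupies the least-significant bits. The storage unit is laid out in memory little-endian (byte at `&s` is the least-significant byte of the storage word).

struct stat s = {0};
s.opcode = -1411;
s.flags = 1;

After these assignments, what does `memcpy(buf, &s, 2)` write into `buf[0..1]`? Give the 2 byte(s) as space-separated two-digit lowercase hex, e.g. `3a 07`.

7d 7a

opcode (14b) val=-1411 bits=0x3a7d at bit 0: 0x3a7d
flags (2b) val=1 bits=0x1 at bit 14: 0x7a7d
word = 0x7a7d → little-endian bytes:
  [0]=0x7d  [1]=0x7a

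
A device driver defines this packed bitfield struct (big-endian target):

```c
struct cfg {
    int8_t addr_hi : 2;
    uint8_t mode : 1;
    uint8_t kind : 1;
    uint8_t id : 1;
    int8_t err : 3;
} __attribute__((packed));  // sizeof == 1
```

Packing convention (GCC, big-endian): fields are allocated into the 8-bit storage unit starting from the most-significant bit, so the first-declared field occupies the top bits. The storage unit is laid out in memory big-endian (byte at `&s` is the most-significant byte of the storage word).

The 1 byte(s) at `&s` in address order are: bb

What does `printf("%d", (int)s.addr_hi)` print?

[0]=0xbb (big-endian) → word 0xbb
addr_hi:2 @ bit 6 → (0xbb>>6)&0x3 = 0x2  ←
mode:1 @ bit 5 → (0xbb>>5)&0x1 = 0x1
kind:1 @ bit 4 → (0xbb>>4)&0x1 = 0x1
id:1 @ bit 3 → (0xbb>>3)&0x1 = 0x1
err:3 @ bit 0 → (0xbb>>0)&0x7 = 0x3
addr_hi signed 2b, MSB=1: 2 - 4 = -2

-2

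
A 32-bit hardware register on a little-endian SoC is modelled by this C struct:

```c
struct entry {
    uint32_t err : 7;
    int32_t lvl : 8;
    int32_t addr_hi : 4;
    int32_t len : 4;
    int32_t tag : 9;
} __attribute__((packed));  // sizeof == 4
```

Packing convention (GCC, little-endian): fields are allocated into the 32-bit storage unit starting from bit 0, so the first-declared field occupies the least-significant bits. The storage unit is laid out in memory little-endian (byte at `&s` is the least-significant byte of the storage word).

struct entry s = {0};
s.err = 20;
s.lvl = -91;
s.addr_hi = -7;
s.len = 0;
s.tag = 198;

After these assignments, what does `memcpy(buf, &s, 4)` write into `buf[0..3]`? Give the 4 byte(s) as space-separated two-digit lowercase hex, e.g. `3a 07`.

94 d2 04 63

err:7 = 20 → 0x14 << 0 → word 0x00000014
lvl:8 = -91 → 0xa5 << 7 → word 0x00005294
addr_hi:4 = -7 → 0x9 << 15 → word 0x0004d294
len:4 = 0 → 0x0 << 19 → word 0x0004d294
tag:9 = 198 → 0xc6 << 23 → word 0x6304d294
word = 0x6304d294 → little-endian bytes:
  [0]=0x94  [1]=0xd2  [2]=0x04  [3]=0x63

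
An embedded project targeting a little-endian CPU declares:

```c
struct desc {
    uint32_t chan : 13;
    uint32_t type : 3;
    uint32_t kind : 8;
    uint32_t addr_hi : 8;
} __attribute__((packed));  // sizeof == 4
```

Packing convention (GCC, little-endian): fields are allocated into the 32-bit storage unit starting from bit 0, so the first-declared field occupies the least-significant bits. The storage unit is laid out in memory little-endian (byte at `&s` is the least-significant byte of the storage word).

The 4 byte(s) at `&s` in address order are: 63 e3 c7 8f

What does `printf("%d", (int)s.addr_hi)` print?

[0]=0x63 [1]=0xe3 [2]=0xc7 [3]=0x8f (little-endian) → word 0x8fc7e363
chan:13 @ bit 0 → (0x8fc7e363>>0)&0x1fff = 0x363
type:3 @ bit 13 → (0x8fc7e363>>13)&0x7 = 0x7
kind:8 @ bit 16 → (0x8fc7e363>>16)&0xff = 0xc7
addr_hi:8 @ bit 24 → (0x8fc7e363>>24)&0xff = 0x8f  ←

143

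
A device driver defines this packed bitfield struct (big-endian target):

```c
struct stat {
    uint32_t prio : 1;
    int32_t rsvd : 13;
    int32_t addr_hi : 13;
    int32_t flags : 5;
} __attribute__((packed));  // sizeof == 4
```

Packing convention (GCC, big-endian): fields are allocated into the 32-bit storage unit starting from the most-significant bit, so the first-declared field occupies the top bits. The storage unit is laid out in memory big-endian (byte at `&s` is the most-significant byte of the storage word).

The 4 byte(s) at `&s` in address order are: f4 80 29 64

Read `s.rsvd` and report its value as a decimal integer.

-736

[0]=0xf4 [1]=0x80 [2]=0x29 [3]=0x64 (big-endian) → word 0xf4802964
prio [31+:1] = (word>>31) & 0x1 = 1
rsvd [18+:13] = (word>>18) & 0x1fff = 7456  ←
addr_hi [5+:13] = (word>>5) & 0x1fff = 331
flags [0+:5] = (word>>0) & 0x1f = 4
rsvd signed 13b, MSB=1: 7456 - 8192 = -736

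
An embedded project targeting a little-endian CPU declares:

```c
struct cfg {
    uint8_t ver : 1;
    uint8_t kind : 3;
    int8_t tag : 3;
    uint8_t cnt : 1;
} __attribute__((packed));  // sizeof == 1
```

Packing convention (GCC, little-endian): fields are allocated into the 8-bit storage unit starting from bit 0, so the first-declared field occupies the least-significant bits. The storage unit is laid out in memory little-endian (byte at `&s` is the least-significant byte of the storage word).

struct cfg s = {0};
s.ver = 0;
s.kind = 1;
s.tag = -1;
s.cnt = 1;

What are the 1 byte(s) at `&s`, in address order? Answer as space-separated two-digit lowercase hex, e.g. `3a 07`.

[0+:1] ver=0 & 0x1 = 0x0; word=0x00
[1+:3] kind=1 & 0x7 = 0x1; word=0x02
[4+:3] tag=-1 & 0x7 = 0x7; word=0x72
[7+:1] cnt=1 & 0x1 = 0x1; word=0xf2
word = 0xf2 → little-endian bytes:
  [0]=0xf2

f2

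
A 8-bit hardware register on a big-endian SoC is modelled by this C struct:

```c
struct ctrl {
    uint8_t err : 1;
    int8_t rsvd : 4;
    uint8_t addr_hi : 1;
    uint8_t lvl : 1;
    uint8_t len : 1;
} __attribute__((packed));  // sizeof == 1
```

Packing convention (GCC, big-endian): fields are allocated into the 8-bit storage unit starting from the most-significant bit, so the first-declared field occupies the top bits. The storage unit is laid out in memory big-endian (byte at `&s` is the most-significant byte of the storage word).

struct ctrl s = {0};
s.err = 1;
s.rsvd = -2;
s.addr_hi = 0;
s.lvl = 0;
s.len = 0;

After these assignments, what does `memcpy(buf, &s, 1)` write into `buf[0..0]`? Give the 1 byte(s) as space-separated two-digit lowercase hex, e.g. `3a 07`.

err (1b) val=1 bits=0x1 at bit 7: 0x80
rsvd (4b) val=-2 bits=0xe at bit 3: 0xf0
addr_hi (1b) val=0 bits=0x0 at bit 2: 0xf0
lvl (1b) val=0 bits=0x0 at bit 1: 0xf0
len (1b) val=0 bits=0x0 at bit 0: 0xf0
word = 0xf0 → big-endian bytes:
  [0]=0xf0

f0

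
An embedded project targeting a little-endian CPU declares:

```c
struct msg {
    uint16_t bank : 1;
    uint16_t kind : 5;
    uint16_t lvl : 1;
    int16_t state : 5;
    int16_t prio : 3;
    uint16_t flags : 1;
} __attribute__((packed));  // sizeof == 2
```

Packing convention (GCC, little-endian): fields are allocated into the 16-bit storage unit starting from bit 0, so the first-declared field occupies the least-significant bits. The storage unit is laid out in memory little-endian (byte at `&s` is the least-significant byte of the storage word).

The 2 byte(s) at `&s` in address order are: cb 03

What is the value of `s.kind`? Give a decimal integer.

[0]=0xcb [1]=0x03 (little-endian) → word 0x03cb
bank:1 @ bit 0 → (0x03cb>>0)&0x1 = 0x1
kind:5 @ bit 1 → (0x03cb>>1)&0x1f = 0x5  ←
lvl:1 @ bit 6 → (0x03cb>>6)&0x1 = 0x1
state:5 @ bit 7 → (0x03cb>>7)&0x1f = 0x7
prio:3 @ bit 12 → (0x03cb>>12)&0x7 = 0x0
flags:1 @ bit 15 → (0x03cb>>15)&0x1 = 0x0

5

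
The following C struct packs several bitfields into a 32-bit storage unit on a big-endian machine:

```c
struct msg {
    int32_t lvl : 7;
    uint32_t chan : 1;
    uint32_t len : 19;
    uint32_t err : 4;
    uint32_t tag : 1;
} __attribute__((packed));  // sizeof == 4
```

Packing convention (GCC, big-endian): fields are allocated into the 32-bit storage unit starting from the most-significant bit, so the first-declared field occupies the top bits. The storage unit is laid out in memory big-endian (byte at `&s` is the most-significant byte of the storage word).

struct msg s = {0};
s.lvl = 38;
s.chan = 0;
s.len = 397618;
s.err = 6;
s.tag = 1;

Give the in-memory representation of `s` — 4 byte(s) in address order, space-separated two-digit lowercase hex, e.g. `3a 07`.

lvl (7b) val=38 bits=0x26 at bit 25: 0x4c000000
chan (1b) val=0 bits=0x0 at bit 24: 0x4c000000
len (19b) val=397618 bits=0x61132 at bit 5: 0x4cc22640
err (4b) val=6 bits=0x6 at bit 1: 0x4cc2264c
tag (1b) val=1 bits=0x1 at bit 0: 0x4cc2264d
word = 0x4cc2264d → big-endian bytes:
  [0]=0x4c  [1]=0xc2  [2]=0x26  [3]=0x4d

4c c2 26 4d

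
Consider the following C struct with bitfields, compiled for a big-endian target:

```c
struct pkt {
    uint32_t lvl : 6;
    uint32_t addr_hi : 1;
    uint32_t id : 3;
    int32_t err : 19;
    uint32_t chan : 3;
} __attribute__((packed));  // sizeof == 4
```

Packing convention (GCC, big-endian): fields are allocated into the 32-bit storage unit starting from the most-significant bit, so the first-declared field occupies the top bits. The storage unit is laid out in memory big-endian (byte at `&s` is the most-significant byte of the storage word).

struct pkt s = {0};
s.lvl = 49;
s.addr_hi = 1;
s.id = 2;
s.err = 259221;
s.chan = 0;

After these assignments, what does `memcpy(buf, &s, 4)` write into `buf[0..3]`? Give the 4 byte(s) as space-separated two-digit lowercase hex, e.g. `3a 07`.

[26+:6] lvl=49 & 0x3f = 0x31; word=0xc4000000
[25+:1] addr_hi=1 & 0x1 = 0x1; word=0xc6000000
[22+:3] id=2 & 0x7 = 0x2; word=0xc6800000
[3+:19] err=259221 & 0x7ffff = 0x3f495; word=0xc69fa4a8
[0+:3] chan=0 & 0x7 = 0x0; word=0xc69fa4a8
word = 0xc69fa4a8 → big-endian bytes:
  [0]=0xc6  [1]=0x9f  [2]=0xa4  [3]=0xa8

c6 9f a4 a8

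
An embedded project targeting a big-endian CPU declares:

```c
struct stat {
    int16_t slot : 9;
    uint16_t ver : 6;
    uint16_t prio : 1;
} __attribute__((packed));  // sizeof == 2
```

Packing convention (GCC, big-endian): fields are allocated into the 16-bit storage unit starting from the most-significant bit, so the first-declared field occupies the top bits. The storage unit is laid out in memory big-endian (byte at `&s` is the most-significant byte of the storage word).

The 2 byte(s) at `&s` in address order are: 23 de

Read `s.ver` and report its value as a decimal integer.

[0]=0x23 [1]=0xde (big-endian) → word 0x23de
slot:9 @ bit 7 → (0x23de>>7)&0x1ff = 0x47
ver:6 @ bit 1 → (0x23de>>1)&0x3f = 0x2f  ←
prio:1 @ bit 0 → (0x23de>>0)&0x1 = 0x0

47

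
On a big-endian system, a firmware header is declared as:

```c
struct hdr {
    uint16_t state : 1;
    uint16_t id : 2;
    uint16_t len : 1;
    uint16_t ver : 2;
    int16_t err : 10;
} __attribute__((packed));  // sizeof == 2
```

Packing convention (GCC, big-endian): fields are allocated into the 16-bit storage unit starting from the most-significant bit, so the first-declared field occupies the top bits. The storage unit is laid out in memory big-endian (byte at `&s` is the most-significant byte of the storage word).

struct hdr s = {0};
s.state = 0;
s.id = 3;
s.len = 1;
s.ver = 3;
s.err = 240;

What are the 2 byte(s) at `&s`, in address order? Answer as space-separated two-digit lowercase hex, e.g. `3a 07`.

state:1 = 0 → 0x0 << 15 → word 0x0000
id:2 = 3 → 0x3 << 13 → word 0x6000
len:1 = 1 → 0x1 << 12 → word 0x7000
ver:2 = 3 → 0x3 << 10 → word 0x7c00
err:10 = 240 → 0xf0 << 0 → word 0x7cf0
word = 0x7cf0 → big-endian bytes:
  [0]=0x7c  [1]=0xf0

7c f0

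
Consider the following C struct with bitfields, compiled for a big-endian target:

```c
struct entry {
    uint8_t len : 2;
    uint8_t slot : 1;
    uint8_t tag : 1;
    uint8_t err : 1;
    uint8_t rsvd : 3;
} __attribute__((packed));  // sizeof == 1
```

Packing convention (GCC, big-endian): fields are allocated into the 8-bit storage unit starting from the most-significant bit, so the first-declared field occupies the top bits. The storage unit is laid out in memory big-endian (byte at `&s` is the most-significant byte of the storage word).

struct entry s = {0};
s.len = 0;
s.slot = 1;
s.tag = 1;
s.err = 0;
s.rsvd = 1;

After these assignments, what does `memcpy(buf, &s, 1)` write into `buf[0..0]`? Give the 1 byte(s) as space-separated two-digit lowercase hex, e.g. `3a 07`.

31

len:2 = 0 → 0x0 << 6 → word 0x00
slot:1 = 1 → 0x1 << 5 → word 0x20
tag:1 = 1 → 0x1 << 4 → word 0x30
err:1 = 0 → 0x0 << 3 → word 0x30
rsvd:3 = 1 → 0x1 << 0 → word 0x31
word = 0x31 → big-endian bytes:
  [0]=0x31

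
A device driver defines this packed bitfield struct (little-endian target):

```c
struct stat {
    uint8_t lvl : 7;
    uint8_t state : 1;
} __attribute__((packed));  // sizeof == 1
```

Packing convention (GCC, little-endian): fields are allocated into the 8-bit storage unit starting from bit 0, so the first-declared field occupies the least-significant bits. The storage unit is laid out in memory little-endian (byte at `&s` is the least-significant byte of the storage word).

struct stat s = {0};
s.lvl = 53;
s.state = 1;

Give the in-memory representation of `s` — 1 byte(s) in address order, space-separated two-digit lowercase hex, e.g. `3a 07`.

lvl:7 = 53 → 0x35 << 0 → word 0x35
state:1 = 1 → 0x1 << 7 → word 0xb5
word = 0xb5 → little-endian bytes:
  [0]=0xb5

b5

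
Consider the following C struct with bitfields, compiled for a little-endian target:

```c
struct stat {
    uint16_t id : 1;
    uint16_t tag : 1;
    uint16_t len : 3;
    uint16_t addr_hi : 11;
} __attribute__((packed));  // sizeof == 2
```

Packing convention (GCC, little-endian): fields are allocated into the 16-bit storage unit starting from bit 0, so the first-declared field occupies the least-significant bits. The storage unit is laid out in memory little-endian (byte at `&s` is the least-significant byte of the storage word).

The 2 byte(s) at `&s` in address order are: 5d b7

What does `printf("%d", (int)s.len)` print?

7

[0]=0x5d [1]=0xb7 (little-endian) → word 0xb75d
id [0+:1] = (word>>0) & 0x1 = 1
tag [1+:1] = (word>>1) & 0x1 = 0
len [2+:3] = (word>>2) & 0x7 = 7  ←
addr_hi [5+:11] = (word>>5) & 0x7ff = 1466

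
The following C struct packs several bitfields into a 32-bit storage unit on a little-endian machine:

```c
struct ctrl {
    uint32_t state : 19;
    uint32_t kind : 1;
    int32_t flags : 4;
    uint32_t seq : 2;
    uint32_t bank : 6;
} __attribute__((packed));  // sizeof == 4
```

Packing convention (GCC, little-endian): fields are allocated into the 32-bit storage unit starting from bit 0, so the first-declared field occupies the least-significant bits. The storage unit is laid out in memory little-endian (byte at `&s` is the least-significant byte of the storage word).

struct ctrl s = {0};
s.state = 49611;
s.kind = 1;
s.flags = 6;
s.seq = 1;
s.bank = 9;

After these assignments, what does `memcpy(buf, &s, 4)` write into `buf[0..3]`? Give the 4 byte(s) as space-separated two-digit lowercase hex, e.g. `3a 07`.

cb c1 68 25

[0+:19] state=49611 & 0x7ffff = 0xc1cb; word=0x0000c1cb
[19+:1] kind=1 & 0x1 = 0x1; word=0x0008c1cb
[20+:4] flags=6 & 0xf = 0x6; word=0x0068c1cb
[24+:2] seq=1 & 0x3 = 0x1; word=0x0168c1cb
[26+:6] bank=9 & 0x3f = 0x9; word=0x2568c1cb
word = 0x2568c1cb → little-endian bytes:
  [0]=0xcb  [1]=0xc1  [2]=0x68  [3]=0x25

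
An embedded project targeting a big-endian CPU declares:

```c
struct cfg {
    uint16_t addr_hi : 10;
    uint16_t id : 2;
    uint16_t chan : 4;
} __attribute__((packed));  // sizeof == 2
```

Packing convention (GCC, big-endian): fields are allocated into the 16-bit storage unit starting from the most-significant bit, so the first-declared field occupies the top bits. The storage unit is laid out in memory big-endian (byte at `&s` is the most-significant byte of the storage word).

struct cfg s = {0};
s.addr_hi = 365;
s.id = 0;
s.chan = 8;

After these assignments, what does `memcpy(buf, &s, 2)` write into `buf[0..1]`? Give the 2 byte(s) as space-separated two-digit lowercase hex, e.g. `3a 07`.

5b 48

addr_hi:10 = 365 → 0x16d << 6 → word 0x5b40
id:2 = 0 → 0x0 << 4 → word 0x5b40
chan:4 = 8 → 0x8 << 0 → word 0x5b48
word = 0x5b48 → big-endian bytes:
  [0]=0x5b  [1]=0x48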